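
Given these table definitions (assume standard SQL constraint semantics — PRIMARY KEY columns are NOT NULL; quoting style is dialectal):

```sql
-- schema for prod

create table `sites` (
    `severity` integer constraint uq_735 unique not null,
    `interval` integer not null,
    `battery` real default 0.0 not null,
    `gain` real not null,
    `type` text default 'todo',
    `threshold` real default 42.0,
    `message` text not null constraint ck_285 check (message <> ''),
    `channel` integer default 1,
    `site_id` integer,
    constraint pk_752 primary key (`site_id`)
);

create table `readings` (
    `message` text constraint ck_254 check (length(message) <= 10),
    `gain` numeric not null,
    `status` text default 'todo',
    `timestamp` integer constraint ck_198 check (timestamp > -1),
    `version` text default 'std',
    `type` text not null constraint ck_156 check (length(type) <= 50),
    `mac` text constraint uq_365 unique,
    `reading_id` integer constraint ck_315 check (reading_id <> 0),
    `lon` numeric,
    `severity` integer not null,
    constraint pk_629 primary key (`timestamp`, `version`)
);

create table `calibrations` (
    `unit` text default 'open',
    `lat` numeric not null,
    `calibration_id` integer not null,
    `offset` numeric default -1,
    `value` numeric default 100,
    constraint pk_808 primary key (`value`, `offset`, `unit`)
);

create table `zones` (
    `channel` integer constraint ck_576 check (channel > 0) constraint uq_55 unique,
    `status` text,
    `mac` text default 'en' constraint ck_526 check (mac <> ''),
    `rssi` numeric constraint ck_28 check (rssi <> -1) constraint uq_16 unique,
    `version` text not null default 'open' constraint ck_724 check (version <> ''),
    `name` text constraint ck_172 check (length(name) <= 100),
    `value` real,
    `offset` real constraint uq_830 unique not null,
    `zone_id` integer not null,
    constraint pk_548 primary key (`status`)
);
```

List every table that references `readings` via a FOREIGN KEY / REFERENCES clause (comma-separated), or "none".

none

No REFERENCES clause anywhere in the schema names readings.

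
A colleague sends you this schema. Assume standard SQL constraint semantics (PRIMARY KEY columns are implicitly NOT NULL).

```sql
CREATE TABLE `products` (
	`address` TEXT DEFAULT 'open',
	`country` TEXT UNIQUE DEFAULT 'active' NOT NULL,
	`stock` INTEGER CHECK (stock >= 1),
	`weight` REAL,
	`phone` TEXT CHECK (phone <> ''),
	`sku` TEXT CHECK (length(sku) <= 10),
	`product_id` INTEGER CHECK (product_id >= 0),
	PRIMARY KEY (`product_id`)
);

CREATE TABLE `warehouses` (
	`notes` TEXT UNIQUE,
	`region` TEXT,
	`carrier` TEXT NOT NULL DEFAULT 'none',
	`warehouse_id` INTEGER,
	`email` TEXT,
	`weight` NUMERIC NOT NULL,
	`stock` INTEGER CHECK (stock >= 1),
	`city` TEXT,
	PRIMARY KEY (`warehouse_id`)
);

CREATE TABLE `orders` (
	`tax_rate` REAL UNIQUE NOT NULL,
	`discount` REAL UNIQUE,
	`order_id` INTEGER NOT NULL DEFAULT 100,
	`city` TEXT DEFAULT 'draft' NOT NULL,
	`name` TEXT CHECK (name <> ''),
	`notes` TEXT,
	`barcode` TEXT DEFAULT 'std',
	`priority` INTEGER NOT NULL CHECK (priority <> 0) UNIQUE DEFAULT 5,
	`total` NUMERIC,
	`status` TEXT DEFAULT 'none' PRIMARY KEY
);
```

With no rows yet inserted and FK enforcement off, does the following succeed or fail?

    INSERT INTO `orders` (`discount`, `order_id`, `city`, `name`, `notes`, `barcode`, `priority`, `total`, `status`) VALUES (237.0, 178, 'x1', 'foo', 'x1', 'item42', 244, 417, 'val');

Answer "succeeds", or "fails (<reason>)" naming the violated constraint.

tax_rate is omitted from the column list and has no DEFAULT, so it would receive NULL.
But tax_rate is declared NOT NULL.

fails (NOT NULL on tax_rate)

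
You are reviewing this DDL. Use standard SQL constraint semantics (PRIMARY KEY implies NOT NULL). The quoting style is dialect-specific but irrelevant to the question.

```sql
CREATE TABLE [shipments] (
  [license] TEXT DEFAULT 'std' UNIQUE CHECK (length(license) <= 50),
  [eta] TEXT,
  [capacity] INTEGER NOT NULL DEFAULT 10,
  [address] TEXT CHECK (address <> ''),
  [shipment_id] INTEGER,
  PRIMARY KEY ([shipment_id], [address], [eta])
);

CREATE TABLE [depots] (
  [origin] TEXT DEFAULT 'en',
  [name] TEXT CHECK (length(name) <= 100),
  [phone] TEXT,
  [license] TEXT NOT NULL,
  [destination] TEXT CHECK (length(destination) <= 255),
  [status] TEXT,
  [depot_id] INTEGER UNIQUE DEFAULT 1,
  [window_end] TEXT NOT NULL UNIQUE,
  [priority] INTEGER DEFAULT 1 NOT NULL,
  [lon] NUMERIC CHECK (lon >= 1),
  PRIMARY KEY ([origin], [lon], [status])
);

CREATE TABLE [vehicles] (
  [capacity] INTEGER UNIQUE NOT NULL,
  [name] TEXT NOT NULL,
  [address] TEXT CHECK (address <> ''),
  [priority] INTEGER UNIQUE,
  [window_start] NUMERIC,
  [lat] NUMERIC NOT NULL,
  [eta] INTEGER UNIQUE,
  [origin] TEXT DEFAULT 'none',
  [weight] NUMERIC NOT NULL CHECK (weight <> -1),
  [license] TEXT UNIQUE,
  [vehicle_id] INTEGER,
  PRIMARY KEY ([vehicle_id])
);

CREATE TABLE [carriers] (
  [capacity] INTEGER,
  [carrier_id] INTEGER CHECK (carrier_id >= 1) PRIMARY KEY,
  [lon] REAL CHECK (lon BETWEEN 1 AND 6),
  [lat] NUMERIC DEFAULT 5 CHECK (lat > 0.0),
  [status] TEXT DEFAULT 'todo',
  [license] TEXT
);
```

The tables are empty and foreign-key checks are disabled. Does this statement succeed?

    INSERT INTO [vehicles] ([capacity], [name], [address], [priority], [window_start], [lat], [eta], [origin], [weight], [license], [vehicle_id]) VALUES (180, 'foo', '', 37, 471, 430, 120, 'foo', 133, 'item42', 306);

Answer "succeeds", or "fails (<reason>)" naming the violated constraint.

The value '' for address violates CHECK (address <> '').

fails (CHECK on address)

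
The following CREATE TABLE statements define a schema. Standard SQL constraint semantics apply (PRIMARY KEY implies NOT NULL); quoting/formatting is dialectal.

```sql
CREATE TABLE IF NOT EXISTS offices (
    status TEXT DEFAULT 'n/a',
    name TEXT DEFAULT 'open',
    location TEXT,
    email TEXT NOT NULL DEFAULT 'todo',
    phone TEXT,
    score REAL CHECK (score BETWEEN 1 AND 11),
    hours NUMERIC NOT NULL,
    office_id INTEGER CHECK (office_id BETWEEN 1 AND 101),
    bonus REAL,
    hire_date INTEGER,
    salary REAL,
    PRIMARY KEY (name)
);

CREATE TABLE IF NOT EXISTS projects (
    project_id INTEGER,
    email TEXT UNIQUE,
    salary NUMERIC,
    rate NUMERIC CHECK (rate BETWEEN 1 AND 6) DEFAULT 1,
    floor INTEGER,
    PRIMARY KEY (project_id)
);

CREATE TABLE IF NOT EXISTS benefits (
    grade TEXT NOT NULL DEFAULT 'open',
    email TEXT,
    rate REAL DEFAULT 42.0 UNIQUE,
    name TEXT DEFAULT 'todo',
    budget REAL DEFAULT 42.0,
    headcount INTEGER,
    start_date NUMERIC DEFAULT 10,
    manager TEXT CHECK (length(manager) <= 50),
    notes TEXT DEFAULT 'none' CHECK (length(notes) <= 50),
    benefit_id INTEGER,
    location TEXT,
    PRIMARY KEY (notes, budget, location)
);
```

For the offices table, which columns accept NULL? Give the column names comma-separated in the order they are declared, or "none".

status, location, phone, score, office_id, bonus, hire_date, salary

- status: DEFAULT only fills an omitted column; an explicit NULL is still allowed → nullable.
- name: part of the PRIMARY KEY, which implies NOT NULL → not nullable.
- location: no NOT NULL constraint applies → nullable.
- email: declared NOT NULL → not nullable.
- phone: no NOT NULL constraint applies → nullable.
- score: CHECK does not forbid NULL (a CHECK constraint passes when its expression is NULL) → nullable.
- hours: declared NOT NULL → not nullable.
- office_id: CHECK does not forbid NULL (a CHECK constraint passes when its expression is NULL) → nullable.
- bonus: no NOT NULL constraint applies → nullable.
- hire_date: no NOT NULL constraint applies → nullable.
- salary: no NOT NULL constraint applies → nullable.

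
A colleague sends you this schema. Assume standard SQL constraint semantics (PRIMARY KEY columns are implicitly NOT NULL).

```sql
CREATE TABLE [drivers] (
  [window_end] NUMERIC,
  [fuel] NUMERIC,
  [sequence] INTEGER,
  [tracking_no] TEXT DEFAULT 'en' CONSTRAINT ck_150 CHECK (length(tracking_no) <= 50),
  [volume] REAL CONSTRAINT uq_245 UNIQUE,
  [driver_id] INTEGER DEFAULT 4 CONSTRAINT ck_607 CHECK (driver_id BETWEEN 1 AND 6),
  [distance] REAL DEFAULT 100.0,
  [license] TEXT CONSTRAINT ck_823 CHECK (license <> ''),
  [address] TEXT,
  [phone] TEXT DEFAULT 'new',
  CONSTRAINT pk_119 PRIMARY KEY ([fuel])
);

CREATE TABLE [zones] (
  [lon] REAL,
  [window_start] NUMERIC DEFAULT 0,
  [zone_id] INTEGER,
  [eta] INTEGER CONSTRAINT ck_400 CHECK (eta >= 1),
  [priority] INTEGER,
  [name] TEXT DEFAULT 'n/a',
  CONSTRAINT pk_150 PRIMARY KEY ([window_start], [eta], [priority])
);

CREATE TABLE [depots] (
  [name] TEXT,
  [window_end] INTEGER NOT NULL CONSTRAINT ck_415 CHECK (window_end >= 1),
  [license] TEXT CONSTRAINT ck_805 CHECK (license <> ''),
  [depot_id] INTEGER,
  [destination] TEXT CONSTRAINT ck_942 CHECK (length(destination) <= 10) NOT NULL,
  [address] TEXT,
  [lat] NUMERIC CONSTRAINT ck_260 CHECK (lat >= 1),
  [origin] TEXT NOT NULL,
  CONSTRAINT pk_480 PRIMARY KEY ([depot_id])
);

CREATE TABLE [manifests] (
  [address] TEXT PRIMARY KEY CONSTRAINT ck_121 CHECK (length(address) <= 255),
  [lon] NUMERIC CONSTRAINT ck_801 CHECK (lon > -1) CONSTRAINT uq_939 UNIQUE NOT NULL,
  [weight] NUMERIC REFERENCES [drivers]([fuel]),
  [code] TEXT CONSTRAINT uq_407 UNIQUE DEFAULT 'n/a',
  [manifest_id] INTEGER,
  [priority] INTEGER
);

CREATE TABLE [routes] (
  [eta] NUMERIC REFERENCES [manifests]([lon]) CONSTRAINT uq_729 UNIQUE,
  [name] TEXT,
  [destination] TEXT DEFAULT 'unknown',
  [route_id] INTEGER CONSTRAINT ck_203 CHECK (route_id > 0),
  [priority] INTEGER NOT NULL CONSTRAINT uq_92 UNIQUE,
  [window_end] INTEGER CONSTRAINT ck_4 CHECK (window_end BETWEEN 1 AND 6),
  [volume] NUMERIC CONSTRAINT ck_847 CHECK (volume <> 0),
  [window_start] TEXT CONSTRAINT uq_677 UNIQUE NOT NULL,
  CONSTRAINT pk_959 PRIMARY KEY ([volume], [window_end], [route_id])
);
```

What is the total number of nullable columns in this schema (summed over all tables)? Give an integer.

drivers: 9 nullable (window_end, sequence, tracking_no, volume, driver_id, distance, license, address, phone — PK (fuel) and explicit NOT NULL columns excluded).
zones: 3 nullable (lon, zone_id, name — PK (window_start, eta, priority) and explicit NOT NULL columns excluded).
depots: 4 nullable (name, license, address, lat — PK (depot_id) and explicit NOT NULL columns excluded).
manifests: 4 nullable (weight, code, manifest_id, priority — PK (address) and explicit NOT NULL columns excluded).
routes: 3 nullable (eta, name, destination — PK (volume, window_end, route_id) and explicit NOT NULL columns excluded).
Total: 9 + 3 + 4 + 4 + 3 = 23.

23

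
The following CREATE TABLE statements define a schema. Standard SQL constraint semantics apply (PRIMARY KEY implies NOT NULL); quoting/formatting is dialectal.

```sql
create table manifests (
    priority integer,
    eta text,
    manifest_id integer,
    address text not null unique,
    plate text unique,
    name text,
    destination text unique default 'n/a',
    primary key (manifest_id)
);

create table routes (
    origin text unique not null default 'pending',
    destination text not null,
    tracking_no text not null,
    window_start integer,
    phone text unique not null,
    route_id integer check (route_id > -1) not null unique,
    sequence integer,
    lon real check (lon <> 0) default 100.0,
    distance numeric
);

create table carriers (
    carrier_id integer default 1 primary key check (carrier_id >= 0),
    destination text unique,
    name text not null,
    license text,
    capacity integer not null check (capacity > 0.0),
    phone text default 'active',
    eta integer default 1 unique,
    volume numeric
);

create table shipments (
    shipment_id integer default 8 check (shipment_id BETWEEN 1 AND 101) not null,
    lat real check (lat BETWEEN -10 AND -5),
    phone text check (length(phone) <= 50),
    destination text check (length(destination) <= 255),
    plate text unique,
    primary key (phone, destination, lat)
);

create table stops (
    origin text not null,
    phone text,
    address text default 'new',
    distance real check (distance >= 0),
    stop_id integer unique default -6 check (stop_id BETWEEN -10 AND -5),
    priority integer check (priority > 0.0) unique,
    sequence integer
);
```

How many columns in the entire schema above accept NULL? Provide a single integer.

manifests: 5 nullable (priority, eta, plate, name, destination — PK (manifest_id) and explicit NOT NULL columns excluded).
routes: 4 nullable (window_start, sequence, lon, distance — PK none and explicit NOT NULL columns excluded).
carriers: 5 nullable (destination, license, phone, eta, volume — PK (carrier_id) and explicit NOT NULL columns excluded).
shipments: 1 nullable (plate — PK (phone, destination, lat) and explicit NOT NULL columns excluded).
stops: 6 nullable (phone, address, distance, stop_id, priority, sequence — PK none and explicit NOT NULL columns excluded).
Total: 5 + 4 + 5 + 1 + 6 = 21.

21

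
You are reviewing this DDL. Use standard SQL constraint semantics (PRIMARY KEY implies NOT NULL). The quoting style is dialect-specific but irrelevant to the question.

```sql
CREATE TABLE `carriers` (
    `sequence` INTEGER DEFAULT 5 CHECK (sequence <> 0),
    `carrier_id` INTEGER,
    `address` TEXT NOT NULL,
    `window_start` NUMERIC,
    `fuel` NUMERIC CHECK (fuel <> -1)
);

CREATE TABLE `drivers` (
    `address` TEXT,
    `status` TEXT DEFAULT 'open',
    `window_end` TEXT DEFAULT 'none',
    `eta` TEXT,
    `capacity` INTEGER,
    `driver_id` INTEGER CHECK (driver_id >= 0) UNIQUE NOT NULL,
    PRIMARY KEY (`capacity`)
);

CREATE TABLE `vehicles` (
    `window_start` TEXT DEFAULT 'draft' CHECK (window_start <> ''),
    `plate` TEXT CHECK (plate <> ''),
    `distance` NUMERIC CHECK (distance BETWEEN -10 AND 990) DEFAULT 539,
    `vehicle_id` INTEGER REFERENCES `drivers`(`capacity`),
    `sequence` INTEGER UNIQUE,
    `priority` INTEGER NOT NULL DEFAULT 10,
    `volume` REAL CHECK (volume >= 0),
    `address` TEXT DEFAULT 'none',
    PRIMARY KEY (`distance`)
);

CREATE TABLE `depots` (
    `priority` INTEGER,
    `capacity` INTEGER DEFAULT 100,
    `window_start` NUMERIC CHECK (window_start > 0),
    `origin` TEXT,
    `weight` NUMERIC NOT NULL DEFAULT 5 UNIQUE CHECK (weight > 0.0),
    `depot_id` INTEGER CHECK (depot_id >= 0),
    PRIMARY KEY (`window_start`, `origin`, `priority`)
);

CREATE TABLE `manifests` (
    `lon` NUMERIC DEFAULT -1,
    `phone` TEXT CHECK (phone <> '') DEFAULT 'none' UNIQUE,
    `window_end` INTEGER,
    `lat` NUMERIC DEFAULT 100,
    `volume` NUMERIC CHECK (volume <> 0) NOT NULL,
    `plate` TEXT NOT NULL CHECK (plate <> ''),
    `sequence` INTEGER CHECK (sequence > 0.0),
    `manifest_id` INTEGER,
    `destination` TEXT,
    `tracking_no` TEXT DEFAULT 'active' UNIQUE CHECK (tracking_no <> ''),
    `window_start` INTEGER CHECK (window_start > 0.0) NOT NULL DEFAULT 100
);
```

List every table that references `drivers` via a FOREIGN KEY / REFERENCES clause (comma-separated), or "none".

- vehicles.vehicle_id references drivers(capacity).

vehicles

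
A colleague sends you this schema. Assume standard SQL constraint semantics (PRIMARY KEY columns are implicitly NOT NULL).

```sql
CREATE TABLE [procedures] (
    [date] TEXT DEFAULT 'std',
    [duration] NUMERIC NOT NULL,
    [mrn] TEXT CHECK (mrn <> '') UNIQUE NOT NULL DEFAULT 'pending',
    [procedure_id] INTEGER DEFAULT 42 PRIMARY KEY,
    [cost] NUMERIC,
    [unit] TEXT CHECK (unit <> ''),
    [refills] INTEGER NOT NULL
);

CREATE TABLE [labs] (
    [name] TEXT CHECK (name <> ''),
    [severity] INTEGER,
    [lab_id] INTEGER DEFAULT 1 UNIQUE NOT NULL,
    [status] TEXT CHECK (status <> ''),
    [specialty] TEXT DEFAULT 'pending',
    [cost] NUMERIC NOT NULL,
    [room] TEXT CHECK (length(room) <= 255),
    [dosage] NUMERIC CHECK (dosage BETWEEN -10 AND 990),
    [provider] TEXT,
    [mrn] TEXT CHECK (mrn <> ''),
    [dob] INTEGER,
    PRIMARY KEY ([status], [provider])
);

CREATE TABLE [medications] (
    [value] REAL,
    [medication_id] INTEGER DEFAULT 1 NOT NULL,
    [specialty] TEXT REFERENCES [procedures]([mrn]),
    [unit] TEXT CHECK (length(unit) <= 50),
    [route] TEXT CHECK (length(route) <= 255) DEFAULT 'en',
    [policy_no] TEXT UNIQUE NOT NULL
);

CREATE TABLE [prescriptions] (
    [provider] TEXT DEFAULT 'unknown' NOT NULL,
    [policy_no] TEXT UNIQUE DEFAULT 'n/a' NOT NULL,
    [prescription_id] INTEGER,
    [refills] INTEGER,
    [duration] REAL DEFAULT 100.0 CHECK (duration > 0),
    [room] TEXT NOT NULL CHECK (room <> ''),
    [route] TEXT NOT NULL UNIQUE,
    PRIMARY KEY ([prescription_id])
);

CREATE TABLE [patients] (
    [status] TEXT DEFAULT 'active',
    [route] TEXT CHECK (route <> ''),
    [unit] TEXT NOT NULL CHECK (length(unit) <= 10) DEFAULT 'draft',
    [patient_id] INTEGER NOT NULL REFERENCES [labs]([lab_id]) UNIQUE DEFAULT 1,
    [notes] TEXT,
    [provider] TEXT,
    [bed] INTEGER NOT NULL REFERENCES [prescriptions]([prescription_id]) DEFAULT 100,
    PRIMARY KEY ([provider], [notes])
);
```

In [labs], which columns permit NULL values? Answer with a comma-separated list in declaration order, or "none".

- name: CHECK does not forbid NULL (a CHECK constraint passes when its expression is NULL) → nullable.
- severity: no NOT NULL constraint applies → nullable.
- lab_id: declared NOT NULL → not nullable.
- status: part of the PRIMARY KEY, which implies NOT NULL → not nullable.
- specialty: DEFAULT only fills an omitted column; an explicit NULL is still allowed → nullable.
- cost: declared NOT NULL → not nullable.
- room: CHECK does not forbid NULL (a CHECK constraint passes when its expression is NULL) → nullable.
- dosage: CHECK does not forbid NULL (a CHECK constraint passes when its expression is NULL) → nullable.
- provider: part of the PRIMARY KEY, which implies NOT NULL → not nullable.
- mrn: CHECK does not forbid NULL (a CHECK constraint passes when its expression is NULL) → nullable.
- dob: no NOT NULL constraint applies → nullable.

name, severity, specialty, room, dosage, mrn, dob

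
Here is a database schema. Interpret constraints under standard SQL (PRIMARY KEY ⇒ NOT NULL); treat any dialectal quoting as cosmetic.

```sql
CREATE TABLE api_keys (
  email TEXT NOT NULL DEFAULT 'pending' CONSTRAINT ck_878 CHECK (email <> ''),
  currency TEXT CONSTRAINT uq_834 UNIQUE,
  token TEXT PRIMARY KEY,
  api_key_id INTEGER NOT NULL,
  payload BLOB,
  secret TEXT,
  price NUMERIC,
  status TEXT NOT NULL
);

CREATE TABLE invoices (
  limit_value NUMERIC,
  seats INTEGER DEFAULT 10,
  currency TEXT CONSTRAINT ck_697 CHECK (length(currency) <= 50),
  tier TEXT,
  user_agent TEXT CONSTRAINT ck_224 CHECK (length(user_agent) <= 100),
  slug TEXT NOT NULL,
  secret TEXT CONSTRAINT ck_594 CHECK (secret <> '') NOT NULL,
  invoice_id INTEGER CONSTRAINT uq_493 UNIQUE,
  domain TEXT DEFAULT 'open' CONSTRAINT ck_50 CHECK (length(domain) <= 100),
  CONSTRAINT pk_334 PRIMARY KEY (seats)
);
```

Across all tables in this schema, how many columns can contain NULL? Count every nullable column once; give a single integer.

10

api_keys: 4 nullable (currency, payload, secret, price — PK (token) and explicit NOT NULL columns excluded).
invoices: 6 nullable (limit_value, currency, tier, user_agent, invoice_id, domain — PK (seats) and explicit NOT NULL columns excluded).
Total: 4 + 6 = 10.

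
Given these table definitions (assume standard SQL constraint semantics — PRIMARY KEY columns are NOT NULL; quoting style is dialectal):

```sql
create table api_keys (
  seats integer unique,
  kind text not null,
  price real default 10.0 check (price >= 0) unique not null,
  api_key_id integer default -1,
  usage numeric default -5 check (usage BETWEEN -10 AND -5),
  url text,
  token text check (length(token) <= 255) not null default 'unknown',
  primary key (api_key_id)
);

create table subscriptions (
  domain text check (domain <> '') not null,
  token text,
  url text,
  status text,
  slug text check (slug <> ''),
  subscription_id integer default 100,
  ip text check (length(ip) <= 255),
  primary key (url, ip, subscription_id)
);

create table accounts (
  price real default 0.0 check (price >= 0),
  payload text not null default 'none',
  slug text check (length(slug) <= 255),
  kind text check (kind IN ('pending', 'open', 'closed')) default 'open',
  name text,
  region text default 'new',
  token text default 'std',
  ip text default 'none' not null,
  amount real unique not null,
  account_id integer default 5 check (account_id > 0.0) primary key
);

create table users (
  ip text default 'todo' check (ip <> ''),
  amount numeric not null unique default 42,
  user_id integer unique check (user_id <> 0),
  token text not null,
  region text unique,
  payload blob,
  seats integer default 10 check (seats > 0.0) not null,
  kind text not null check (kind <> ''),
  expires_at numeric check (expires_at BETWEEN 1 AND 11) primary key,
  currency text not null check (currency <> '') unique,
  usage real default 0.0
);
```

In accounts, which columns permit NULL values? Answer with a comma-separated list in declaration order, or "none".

price, slug, kind, name, region, token

- price: CHECK does not forbid NULL (a CHECK constraint passes when its expression is NULL) → nullable.
- payload: declared NOT NULL → not nullable.
- slug: CHECK does not forbid NULL (a CHECK constraint passes when its expression is NULL) → nullable.
- kind: CHECK does not forbid NULL (a CHECK constraint passes when its expression is NULL) → nullable.
- name: no NOT NULL constraint applies → nullable.
- region: DEFAULT only fills an omitted column; an explicit NULL is still allowed → nullable.
- token: DEFAULT only fills an omitted column; an explicit NULL is still allowed → nullable.
- ip: declared NOT NULL → not nullable.
- amount: declared NOT NULL → not nullable.
- account_id: part of the PRIMARY KEY, which implies NOT NULL → not nullable.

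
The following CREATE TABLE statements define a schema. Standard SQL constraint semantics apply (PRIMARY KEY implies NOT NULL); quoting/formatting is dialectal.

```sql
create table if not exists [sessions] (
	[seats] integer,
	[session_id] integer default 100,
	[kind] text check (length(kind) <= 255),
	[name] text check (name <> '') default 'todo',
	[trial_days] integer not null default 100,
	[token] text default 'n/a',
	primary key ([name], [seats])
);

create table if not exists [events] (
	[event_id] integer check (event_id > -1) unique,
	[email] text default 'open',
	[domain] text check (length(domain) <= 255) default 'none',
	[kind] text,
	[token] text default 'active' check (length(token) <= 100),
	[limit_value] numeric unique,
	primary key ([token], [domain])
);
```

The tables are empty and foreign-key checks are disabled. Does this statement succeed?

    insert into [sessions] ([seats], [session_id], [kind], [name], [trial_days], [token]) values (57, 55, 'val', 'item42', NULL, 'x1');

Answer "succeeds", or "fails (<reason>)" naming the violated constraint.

trial_days is explicitly set to NULL, but trial_days is declared NOT NULL.

fails (NOT NULL on trial_days)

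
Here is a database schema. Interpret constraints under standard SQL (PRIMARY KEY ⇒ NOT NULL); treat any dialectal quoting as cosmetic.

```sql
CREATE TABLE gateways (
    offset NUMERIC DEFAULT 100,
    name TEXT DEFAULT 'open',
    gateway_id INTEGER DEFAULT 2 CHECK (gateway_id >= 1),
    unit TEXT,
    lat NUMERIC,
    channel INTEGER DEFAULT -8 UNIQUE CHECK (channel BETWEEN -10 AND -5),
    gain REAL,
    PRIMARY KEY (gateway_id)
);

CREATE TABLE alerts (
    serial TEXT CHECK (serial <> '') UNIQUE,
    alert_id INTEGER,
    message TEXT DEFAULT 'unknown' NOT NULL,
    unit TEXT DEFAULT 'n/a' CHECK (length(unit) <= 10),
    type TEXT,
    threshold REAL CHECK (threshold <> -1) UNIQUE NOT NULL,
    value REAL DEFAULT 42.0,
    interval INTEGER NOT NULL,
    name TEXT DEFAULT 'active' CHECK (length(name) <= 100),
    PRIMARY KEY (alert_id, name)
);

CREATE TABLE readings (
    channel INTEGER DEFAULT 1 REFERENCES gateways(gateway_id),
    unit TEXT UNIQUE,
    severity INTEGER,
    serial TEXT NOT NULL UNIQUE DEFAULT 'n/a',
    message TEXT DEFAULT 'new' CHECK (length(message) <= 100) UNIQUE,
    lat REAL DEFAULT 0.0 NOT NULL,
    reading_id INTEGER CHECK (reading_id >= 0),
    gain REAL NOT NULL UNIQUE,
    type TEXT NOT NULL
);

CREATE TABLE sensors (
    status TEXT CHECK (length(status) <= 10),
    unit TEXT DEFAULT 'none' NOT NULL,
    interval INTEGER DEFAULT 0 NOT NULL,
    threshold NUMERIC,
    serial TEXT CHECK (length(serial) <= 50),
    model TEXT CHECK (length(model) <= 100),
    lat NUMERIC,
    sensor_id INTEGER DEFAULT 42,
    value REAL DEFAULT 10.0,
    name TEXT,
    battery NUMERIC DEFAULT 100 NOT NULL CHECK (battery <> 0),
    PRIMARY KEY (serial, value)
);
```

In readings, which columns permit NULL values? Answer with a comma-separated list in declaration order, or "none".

channel, unit, severity, message, reading_id

- channel: a foreign key column may be NULL unless separately constrained → nullable.
- unit: UNIQUE does not imply NOT NULL → nullable.
- severity: no NOT NULL constraint applies → nullable.
- serial: declared NOT NULL → not nullable.
- message: CHECK does not forbid NULL (a CHECK constraint passes when its expression is NULL) → nullable.
- lat: declared NOT NULL → not nullable.
- reading_id: CHECK does not forbid NULL (a CHECK constraint passes when its expression is NULL) → nullable.
- gain: declared NOT NULL → not nullable.
- type: declared NOT NULL → not nullable.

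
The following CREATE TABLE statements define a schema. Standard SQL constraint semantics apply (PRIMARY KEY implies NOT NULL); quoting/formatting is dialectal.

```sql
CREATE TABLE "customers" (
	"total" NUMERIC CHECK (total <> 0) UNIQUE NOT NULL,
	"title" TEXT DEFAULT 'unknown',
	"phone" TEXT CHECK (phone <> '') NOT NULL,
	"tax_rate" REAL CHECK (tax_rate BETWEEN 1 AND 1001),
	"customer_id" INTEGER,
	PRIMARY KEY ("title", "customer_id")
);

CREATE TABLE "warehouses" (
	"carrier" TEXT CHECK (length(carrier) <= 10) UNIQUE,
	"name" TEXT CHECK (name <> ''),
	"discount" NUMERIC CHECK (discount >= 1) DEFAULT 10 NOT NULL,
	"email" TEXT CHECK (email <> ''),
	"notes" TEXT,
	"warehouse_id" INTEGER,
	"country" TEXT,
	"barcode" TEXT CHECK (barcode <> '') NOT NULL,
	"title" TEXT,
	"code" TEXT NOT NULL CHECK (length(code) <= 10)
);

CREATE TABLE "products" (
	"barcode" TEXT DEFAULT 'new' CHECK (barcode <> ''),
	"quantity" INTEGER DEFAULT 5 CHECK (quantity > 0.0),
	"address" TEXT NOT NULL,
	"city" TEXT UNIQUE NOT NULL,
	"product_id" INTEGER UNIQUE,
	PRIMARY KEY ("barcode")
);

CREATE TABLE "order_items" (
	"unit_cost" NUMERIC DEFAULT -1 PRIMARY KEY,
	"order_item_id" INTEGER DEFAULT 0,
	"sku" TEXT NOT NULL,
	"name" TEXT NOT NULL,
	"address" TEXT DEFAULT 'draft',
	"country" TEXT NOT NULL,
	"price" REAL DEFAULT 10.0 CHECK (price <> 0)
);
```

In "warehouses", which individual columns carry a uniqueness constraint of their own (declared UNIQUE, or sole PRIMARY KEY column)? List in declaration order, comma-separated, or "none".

- carrier: declared UNIQUE → unique.
- name: no UNIQUE or single-column PK constraint.
- discount: no UNIQUE or single-column PK constraint.
- email: no UNIQUE or single-column PK constraint.
- notes: no UNIQUE or single-column PK constraint.
- warehouse_id: no UNIQUE or single-column PK constraint.
- country: no UNIQUE or single-column PK constraint.
- barcode: no UNIQUE or single-column PK constraint.
- title: no UNIQUE or single-column PK constraint.
- code: no UNIQUE or single-column PK constraint.

carrier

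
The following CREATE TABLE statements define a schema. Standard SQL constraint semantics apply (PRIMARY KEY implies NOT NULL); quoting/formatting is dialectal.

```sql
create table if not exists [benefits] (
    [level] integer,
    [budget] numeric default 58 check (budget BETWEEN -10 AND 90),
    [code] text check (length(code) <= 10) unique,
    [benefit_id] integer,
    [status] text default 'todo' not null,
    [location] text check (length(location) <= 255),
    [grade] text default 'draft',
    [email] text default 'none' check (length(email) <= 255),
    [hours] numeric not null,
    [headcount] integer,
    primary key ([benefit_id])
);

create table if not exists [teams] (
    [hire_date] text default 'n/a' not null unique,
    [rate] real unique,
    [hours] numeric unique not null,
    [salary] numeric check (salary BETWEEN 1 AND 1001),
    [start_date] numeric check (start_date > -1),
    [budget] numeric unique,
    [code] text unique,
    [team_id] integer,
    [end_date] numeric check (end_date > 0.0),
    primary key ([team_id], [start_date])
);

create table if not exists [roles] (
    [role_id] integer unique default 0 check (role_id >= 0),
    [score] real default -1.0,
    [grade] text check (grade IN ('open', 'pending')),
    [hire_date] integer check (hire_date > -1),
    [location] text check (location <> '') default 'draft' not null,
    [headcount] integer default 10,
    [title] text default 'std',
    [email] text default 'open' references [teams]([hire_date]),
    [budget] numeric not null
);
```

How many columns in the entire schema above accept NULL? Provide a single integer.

19

benefits: 7 nullable (level, budget, code, location, grade, email, headcount — PK (benefit_id) and explicit NOT NULL columns excluded).
teams: 5 nullable (rate, salary, budget, code, end_date — PK (team_id, start_date) and explicit NOT NULL columns excluded).
roles: 7 nullable (role_id, score, grade, hire_date, headcount, title, email — PK none and explicit NOT NULL columns excluded).
Total: 7 + 5 + 7 = 19.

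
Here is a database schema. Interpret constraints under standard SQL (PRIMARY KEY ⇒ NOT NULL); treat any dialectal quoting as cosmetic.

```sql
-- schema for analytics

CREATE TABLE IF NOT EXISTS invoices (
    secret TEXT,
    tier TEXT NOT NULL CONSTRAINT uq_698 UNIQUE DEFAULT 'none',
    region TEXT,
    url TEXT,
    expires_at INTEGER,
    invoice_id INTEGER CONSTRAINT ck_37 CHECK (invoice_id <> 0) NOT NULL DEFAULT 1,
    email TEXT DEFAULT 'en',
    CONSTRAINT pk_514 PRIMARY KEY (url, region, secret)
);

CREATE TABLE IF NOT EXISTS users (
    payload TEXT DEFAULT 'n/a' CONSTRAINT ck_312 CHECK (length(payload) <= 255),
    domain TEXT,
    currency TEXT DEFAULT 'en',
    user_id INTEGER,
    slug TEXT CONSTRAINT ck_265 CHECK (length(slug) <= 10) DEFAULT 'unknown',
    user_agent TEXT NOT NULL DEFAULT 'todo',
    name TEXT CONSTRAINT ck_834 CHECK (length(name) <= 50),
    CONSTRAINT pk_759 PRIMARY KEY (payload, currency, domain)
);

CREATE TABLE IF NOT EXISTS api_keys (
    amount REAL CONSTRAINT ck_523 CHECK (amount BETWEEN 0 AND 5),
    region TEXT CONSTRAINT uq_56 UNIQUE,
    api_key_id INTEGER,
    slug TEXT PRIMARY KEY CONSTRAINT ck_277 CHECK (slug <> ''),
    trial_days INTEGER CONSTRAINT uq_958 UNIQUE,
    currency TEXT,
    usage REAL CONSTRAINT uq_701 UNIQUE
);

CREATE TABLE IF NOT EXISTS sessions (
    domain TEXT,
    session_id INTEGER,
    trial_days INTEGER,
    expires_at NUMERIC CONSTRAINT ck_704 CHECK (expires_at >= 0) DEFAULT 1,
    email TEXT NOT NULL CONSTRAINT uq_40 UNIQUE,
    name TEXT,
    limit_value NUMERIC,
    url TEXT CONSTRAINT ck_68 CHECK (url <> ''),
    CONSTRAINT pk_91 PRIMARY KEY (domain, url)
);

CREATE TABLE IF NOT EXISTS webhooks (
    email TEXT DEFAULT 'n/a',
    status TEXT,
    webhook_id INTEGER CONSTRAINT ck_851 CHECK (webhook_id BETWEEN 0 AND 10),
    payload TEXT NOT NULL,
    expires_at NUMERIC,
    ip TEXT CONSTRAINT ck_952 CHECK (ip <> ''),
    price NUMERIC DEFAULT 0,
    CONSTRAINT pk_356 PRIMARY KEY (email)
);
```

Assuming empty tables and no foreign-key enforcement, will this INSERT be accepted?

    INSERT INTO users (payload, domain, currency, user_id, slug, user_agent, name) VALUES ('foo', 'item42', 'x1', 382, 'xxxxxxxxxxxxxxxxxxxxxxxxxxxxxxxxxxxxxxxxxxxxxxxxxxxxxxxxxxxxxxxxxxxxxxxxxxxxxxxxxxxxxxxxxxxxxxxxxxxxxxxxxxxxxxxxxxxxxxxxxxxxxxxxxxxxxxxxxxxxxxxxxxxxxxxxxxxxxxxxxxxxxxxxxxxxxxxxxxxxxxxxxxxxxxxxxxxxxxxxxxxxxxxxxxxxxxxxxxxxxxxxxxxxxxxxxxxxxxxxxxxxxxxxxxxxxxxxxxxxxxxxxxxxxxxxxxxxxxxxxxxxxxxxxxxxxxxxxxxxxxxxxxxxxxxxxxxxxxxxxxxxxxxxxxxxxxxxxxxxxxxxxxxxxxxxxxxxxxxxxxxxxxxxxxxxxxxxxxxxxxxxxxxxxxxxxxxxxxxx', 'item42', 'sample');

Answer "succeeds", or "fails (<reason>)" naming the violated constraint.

The value 'xxxxxxxxxxxxxxxxxxxxxxxxxxxxxxxxxxxxxxxxxxxxxxxxxxxxxxxxxxxxxxxxxxxxxxxxxxxxxxxxxxxxxxxxxxxxxxxxxxxxxxxxxxxxxxxxxxxxxxxxxxxxxxxxxxxxxxxxxxxxxxxxxxxxxxxxxxxxxxxxxxxxxxxxxxxxxxxxxxxxxxxxxxxxxxxxxxxxxxxxxxxxxxxxxxxxxxxxxxxxxxxxxxxxxxxxxxxxxxxxxxxxxxxxxxxxxxxxxxxxxxxxxxxxxxxxxxxxxxxxxxxxxxxxxxxxxxxxxxxxxxxxxxxxxxxxxxxxxxxxxxxxxxxxxxxxxxxxxxxxxxxxxxxxxxxxxxxxxxxxxxxxxxxxxxxxxxxxxxxxxxxxxxxxxxxxxxxxxxxx' for slug violates CHECK (length(slug) <= 10).

fails (CHECK on slug)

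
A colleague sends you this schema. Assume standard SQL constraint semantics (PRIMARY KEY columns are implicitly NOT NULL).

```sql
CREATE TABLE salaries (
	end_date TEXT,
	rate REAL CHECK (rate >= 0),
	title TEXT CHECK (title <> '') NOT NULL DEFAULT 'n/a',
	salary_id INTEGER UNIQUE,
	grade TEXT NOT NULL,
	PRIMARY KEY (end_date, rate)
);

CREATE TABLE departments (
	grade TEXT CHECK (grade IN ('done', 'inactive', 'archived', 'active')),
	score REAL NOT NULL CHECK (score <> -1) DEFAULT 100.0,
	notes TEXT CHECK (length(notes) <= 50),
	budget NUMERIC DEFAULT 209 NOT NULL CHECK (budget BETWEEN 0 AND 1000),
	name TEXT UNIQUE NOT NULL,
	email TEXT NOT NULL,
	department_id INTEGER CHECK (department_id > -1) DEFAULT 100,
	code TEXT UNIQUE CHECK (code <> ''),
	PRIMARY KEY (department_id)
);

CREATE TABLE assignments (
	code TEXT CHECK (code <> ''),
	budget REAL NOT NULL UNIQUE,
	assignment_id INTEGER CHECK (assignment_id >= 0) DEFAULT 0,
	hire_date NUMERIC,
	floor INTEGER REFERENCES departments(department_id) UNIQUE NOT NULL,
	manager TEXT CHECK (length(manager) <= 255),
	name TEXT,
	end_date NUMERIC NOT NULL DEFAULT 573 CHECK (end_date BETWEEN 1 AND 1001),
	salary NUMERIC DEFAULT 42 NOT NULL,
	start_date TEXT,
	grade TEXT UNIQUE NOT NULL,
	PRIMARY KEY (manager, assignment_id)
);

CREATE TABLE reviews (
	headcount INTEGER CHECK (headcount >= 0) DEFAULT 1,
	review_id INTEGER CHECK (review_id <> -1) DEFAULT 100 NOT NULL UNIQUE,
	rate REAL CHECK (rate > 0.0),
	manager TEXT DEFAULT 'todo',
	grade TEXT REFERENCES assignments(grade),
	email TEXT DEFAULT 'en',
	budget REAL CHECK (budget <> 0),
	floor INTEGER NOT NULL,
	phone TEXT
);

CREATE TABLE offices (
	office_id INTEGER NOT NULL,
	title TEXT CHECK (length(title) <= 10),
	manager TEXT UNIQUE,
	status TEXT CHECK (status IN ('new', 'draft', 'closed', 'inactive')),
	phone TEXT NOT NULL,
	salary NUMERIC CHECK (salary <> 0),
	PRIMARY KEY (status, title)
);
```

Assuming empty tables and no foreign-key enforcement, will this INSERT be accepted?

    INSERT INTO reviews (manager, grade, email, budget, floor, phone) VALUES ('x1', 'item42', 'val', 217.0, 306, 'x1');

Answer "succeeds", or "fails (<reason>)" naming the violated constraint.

NOT NULL columns: floor is supplied; review_id defaults to 100.
CHECK constraints: 217.0 satisfies (budget <> 0).
No constraint is violated.

succeeds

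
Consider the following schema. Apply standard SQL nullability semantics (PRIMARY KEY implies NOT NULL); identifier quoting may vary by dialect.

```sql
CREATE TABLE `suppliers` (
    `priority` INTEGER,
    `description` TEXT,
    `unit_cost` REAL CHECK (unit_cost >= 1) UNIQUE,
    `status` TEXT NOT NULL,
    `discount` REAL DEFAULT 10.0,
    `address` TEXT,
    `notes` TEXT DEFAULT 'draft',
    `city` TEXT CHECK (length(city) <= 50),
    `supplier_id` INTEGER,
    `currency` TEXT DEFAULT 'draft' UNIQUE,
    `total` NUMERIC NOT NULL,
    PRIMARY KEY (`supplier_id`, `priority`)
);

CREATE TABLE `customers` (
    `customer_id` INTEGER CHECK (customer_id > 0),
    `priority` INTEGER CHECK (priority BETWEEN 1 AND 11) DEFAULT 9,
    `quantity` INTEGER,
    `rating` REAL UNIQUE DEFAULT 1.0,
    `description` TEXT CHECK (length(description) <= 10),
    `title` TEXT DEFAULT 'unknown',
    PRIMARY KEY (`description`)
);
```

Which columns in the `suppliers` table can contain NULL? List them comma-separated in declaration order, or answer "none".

description, unit_cost, discount, address, notes, city, currency

- priority: part of the PRIMARY KEY, which implies NOT NULL → not nullable.
- description: no NOT NULL constraint applies → nullable.
- unit_cost: CHECK does not forbid NULL (a CHECK constraint passes when its expression is NULL) → nullable.
- status: declared NOT NULL → not nullable.
- discount: DEFAULT only fills an omitted column; an explicit NULL is still allowed → nullable.
- address: no NOT NULL constraint applies → nullable.
- notes: DEFAULT only fills an omitted column; an explicit NULL is still allowed → nullable.
- city: CHECK does not forbid NULL (a CHECK constraint passes when its expression is NULL) → nullable.
- supplier_id: part of the PRIMARY KEY, which implies NOT NULL → not nullable.
- currency: UNIQUE does not imply NOT NULL → nullable.
- total: declared NOT NULL → not nullable.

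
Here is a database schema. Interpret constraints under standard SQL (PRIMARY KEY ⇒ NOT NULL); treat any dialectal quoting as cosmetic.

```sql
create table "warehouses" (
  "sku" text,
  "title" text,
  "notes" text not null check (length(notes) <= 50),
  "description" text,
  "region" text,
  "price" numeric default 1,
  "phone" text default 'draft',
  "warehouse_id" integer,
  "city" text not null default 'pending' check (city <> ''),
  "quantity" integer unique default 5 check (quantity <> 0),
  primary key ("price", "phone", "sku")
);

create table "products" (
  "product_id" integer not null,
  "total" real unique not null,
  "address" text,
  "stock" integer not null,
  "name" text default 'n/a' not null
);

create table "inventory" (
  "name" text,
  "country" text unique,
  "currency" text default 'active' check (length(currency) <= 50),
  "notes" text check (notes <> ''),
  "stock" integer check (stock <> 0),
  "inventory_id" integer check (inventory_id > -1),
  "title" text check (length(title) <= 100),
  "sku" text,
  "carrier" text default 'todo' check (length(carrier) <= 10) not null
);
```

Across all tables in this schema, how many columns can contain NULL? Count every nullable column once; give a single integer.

14

warehouses: 5 nullable (title, description, region, warehouse_id, quantity — PK (price, phone, sku) and explicit NOT NULL columns excluded).
products: 1 nullable (address — PK none and explicit NOT NULL columns excluded).
inventory: 8 nullable (name, country, currency, notes, stock, inventory_id, title, sku — PK none and explicit NOT NULL columns excluded).
Total: 5 + 1 + 8 = 14.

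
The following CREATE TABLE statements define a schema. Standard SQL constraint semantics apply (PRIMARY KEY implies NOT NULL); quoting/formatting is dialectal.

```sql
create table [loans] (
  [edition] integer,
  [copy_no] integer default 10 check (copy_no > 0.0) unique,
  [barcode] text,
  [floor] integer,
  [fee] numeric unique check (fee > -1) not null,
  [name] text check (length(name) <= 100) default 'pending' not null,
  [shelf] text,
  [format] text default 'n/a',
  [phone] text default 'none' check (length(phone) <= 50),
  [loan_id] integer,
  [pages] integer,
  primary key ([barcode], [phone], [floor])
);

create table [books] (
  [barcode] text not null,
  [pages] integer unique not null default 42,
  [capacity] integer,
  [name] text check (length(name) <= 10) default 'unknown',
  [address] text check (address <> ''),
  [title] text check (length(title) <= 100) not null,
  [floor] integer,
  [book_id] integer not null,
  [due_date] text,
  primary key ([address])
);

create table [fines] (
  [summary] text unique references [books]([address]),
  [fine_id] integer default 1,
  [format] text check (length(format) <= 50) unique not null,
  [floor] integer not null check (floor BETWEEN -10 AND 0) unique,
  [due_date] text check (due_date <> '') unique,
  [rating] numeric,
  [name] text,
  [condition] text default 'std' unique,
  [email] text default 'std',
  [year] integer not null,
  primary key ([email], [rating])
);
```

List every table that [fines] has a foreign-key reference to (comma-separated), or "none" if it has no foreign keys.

books

- summary REFERENCES books(address).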